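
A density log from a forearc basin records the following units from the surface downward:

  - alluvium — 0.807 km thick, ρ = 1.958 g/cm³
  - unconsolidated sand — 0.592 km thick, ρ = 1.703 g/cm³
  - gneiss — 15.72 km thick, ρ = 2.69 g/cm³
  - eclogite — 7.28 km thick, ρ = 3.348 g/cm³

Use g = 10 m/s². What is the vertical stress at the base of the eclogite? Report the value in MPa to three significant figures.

alluvium: 1958 kg/m³ × 10 m/s² × 807 m = 1.580×10^7 Pa = 15.80 MPa
unconsolidated sand: 1703 kg/m³ × 10 m/s² × 592 m = 1.008×10^7 Pa = 10.08 MPa
gneiss: 2690 kg/m³ × 10 m/s² × 15720 m = 4.229×10^8 Pa = 422.9 MPa
eclogite: 3348 kg/m³ × 10 m/s² × 7280 m = 2.437×10^8 Pa = 243.7 MPa
Total = 15.80 + 10.08 + 422.9 + 243.7 = 692.49 MPa

692 MPa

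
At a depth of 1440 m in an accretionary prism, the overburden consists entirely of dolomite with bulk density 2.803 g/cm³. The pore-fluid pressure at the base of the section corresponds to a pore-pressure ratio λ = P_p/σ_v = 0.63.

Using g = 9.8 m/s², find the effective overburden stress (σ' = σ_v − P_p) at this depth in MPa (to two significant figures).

15 MPa

Overburden (lithostatic) stress σ_v:
dolomite: 2803 kg/m³ × 9.8 m/s² × 1440 m = 3.956×10^7 Pa = 39.56 MPa
Pore pressure P_p = λ·σ_v = 0.63 × 39.56 MPa = 24.92 MPa
Effective stress σ' = σ_v − P_p = 39.56 − 24.92 = 14.636 MPa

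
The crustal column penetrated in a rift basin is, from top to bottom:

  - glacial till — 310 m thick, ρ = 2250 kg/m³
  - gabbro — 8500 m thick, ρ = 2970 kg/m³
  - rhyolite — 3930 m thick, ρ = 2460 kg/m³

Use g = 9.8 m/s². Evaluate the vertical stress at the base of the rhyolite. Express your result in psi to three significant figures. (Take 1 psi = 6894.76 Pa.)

glacial till: 2250 kg/m³ × 9.8 m/s² × 310 m = 6.835×10^6 Pa = 991.4 psi
gabbro: 2970 kg/m³ × 9.8 m/s² × 8500 m = 2.474×10^8 Pa = 35882 psi
rhyolite: 2460 kg/m³ × 9.8 m/s² × 3930 m = 9.474×10^7 Pa = 13742 psi
Total = 991.4 + 35882 + 13742 = 50615 psi

50600 psi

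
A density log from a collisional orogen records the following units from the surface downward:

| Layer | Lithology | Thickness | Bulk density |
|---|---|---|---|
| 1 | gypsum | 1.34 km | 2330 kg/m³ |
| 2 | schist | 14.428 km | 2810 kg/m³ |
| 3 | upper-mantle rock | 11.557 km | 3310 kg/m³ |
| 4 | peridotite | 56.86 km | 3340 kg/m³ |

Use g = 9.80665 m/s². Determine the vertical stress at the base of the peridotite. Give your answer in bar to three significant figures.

gypsum: 2330 kg/m³ × 9.80665 m/s² × 1340 m = 3.062×10^7 Pa = 306.2 bar
schist: 2810 kg/m³ × 9.80665 m/s² × 14428 m = 3.976×10^8 Pa = 3976 bar
upper-mantle rock: 3310 kg/m³ × 9.80665 m/s² × 11557 m = 3.751×10^8 Pa = 3751 bar
peridotite: 3340 kg/m³ × 9.80665 m/s² × 56860 m = 1.862×10^9 Pa = 18624 bar
Total = 306.2 + 3976 + 3751 + 18624 = 26658 bar

26700 bar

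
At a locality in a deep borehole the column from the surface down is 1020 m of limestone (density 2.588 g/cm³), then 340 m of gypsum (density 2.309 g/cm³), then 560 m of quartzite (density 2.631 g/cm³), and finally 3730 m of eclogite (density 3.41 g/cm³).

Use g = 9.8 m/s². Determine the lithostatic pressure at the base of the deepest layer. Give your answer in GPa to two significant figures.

limestone: 2588 kg/m³ × 9.8 m/s² × 1020 m = 2.587×10^7 Pa = 0.02587 GPa
gypsum: 2309 kg/m³ × 9.8 m/s² × 340 m = 7.694×10^6 Pa = 7.694×10^-3 GPa
quartzite: 2631 kg/m³ × 9.8 m/s² × 560 m = 1.444×10^7 Pa = 0.01444 GPa
eclogite: 3410 kg/m³ × 9.8 m/s² × 3730 m = 1.246×10^8 Pa = 0.1246 GPa
Total = 0.02587 + 7.694×10^-3 + 0.01444 + 0.1246 = 0.17265 GPa

0.17 GPa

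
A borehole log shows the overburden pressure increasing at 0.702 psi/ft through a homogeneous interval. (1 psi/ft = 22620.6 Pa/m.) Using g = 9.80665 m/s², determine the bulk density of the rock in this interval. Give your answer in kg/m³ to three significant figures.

ρ = (dP/dz)/g = 0.702 psi/ft / 9.80665 m/s² = 15880 Pa/m / 9.80665 m/s² = 1619.3 kg/m³

1620 kg/m³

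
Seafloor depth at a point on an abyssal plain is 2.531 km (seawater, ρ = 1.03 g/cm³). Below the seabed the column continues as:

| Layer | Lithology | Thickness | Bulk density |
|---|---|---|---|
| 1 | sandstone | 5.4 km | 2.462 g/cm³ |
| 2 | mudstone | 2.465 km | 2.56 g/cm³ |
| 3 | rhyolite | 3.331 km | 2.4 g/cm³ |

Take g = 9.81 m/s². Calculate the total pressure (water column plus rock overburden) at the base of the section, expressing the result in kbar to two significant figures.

seawater: 1030 kg/m³ × 9.81 m/s² × 2531 m = 2.557×10^7 Pa = 0.2557 kbar
sandstone: 2462 kg/m³ × 9.81 m/s² × 5400 m = 1.304×10^8 Pa = 1.304 kbar
mudstone: 2560 kg/m³ × 9.81 m/s² × 2465 m = 6.191×10^7 Pa = 0.6191 kbar
rhyolite: 2400 kg/m³ × 9.81 m/s² × 3331 m = 7.843×10^7 Pa = 0.7843 kbar
Total = 0.2557 + 1.304 + 0.6191 + 0.7843 = 2.9633 kbar

3.0 kbar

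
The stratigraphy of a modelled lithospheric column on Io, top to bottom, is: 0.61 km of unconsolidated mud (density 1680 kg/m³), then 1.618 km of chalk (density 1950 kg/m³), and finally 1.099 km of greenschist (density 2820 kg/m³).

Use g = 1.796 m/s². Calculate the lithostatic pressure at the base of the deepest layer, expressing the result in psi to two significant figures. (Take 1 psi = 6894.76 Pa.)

1900 psi

unconsolidated mud: 1680 kg/m³ × 1.796 m/s² × 610 m = 1.841×10^6 Pa = 266.9 psi
chalk: 1950 kg/m³ × 1.796 m/s² × 1618 m = 5.667×10^6 Pa = 821.9 psi
greenschist: 2820 kg/m³ × 1.796 m/s² × 1099 m = 5.566×10^6 Pa = 807.3 psi
Total = 266.9 + 821.9 + 807.3 = 1896.1 psi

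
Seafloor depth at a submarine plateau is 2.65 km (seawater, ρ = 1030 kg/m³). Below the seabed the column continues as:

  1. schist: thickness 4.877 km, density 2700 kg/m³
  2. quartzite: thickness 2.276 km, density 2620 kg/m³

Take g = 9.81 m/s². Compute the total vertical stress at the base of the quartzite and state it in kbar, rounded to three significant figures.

seawater: 1030 kg/m³ × 9.81 m/s² × 2650 m = 2.678×10^7 Pa = 0.2678 kbar
schist: 2700 kg/m³ × 9.81 m/s² × 4877 m = 1.292×10^8 Pa = 1.292 kbar
quartzite: 2620 kg/m³ × 9.81 m/s² × 2276 m = 5.850×10^7 Pa = 0.5850 kbar
Total = 0.2678 + 1.292 + 0.5850 = 2.1445 kbar

2.14 kbar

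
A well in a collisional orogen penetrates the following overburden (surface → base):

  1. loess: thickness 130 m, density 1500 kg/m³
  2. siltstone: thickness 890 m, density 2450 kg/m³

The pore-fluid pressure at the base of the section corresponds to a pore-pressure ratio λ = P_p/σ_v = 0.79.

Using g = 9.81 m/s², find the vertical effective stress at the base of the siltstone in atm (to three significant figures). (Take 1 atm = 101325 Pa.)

48.3 atm

Overburden (lithostatic) stress σ_v:
loess: 1500 kg/m³ × 9.81 m/s² × 130 m = 1.913×10^6 Pa = 1.913 MPa
siltstone: 2450 kg/m³ × 9.81 m/s² × 890 m = 2.139×10^7 Pa = 21.39 MPa
Total = 1.913 + 21.39 = 23.304 MPa
Pore pressure P_p = λ·σ_v = 0.79 × 23.30 MPa = 18.41 MPa
Effective stress σ' = σ_v − P_p = 23.30 − 18.41 = 4.8938 MPa = 48.298 atm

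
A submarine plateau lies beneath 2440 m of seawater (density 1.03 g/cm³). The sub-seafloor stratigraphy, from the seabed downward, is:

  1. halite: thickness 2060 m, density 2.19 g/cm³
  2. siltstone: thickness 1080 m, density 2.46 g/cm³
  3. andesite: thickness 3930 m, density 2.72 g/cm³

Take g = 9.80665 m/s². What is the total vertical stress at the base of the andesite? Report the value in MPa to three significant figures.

200 MPa

seawater: 1030 kg/m³ × 9.80665 m/s² × 2440 m = 2.465×10^7 Pa = 24.65 MPa
halite: 2190 kg/m³ × 9.80665 m/s² × 2060 m = 4.424×10^7 Pa = 44.24 MPa
siltstone: 2460 kg/m³ × 9.80665 m/s² × 1080 m = 2.605×10^7 Pa = 26.05 MPa
andesite: 2720 kg/m³ × 9.80665 m/s² × 3930 m = 1.048×10^8 Pa = 104.8 MPa
Total = 24.65 + 44.24 + 26.05 + 104.8 = 199.77 MPa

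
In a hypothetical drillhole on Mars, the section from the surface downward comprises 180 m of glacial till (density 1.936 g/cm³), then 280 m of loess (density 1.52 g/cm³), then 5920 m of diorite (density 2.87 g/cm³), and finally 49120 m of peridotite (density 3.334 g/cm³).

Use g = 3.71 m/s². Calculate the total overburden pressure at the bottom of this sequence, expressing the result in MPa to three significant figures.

673 MPa

glacial till: 1936 kg/m³ × 3.71 m/s² × 180 m = 1.293×10^6 Pa = 1.293 MPa
loess: 1520 kg/m³ × 3.71 m/s² × 280 m = 1.579×10^6 Pa = 1.579 MPa
diorite: 2870 kg/m³ × 3.71 m/s² × 5920 m = 6.303×10^7 Pa = 63.03 MPa
peridotite: 3334 kg/m³ × 3.71 m/s² × 49120 m = 6.076×10^8 Pa = 607.6 MPa
Total = 1.293 + 1.579 + 63.03 + 607.6 = 673.48 MPa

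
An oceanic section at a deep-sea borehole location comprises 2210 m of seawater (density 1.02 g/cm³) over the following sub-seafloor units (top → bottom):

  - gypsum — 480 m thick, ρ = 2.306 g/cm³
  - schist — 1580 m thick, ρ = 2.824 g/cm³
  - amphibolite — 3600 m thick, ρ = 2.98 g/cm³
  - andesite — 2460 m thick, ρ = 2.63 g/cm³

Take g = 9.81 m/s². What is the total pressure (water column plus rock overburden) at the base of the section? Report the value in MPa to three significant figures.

245 MPa

seawater: 1020 kg/m³ × 9.81 m/s² × 2210 m = 2.211×10^7 Pa = 22.11 MPa
gypsum: 2306 kg/m³ × 9.81 m/s² × 480 m = 1.086×10^7 Pa = 10.86 MPa
schist: 2824 kg/m³ × 9.81 m/s² × 1580 m = 4.377×10^7 Pa = 43.77 MPa
amphibolite: 2980 kg/m³ × 9.81 m/s² × 3600 m = 1.052×10^8 Pa = 105.2 MPa
andesite: 2630 kg/m³ × 9.81 m/s² × 2460 m = 6.347×10^7 Pa = 63.47 MPa
Total = 22.11 + 10.86 + 43.77 + 105.2 + 63.47 = 245.45 MPa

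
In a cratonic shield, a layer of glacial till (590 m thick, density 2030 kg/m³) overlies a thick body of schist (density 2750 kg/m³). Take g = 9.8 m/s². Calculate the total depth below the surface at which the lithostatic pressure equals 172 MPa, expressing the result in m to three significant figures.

Pressure at base of upper layers: 2030×9.8×590 = 1.174×10^7 Pa = 11.74 MPa
Remaining pressure to be supplied by schist: 1.720×10^8 − 1.174×10^7 = 1.603×10^8 Pa
Additional depth in schist = 1.603×10^8 Pa / (2750 kg/m³ × 9.8 m/s²) = 5946.7 m
Total depth = 590 m + 5946.7 m = 6536.7 m

6540 m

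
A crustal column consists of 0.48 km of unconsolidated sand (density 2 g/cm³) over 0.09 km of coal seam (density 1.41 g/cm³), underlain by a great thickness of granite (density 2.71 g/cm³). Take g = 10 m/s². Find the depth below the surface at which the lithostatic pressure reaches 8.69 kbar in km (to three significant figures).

Pressure at base of upper layers: 2000×10×480 + 1410×10×90 = 1.087×10^7 Pa = 0.1087 kbar
Remaining pressure to be supplied by granite: 8.690×10^8 − 1.087×10^7 = 8.581×10^8 Pa
Additional depth in granite = 8.581×10^8 Pa / (2710 kg/m³ × 10 m/s²) = 31665 m
Total depth = 570 m + 31665 m = 32235 m
= 32.235 km

32.2 km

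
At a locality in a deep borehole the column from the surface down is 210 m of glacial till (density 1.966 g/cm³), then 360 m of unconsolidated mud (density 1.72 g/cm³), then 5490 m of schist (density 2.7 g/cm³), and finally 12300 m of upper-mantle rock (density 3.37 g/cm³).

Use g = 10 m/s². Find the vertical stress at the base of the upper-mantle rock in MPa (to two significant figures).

glacial till: 1966 kg/m³ × 10 m/s² × 210 m = 4.129×10^6 Pa = 4.129 MPa
unconsolidated mud: 1720 kg/m³ × 10 m/s² × 360 m = 6.192×10^6 Pa = 6.192 MPa
schist: 2700 kg/m³ × 10 m/s² × 5490 m = 1.482×10^8 Pa = 148.2 MPa
upper-mantle rock: 3370 kg/m³ × 10 m/s² × 12300 m = 4.145×10^8 Pa = 414.5 MPa
Total = 4.129 + 6.192 + 148.2 + 414.5 = 573.06 MPa

570 MPa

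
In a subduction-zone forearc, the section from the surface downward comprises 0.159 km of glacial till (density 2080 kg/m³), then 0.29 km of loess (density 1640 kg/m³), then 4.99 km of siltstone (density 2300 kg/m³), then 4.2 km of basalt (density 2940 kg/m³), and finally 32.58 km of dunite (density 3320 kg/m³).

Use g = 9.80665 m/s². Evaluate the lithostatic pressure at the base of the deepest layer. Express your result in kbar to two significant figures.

glacial till: 2080 kg/m³ × 9.80665 m/s² × 159 m = 3.243×10^6 Pa = 0.03243 kbar
loess: 1640 kg/m³ × 9.80665 m/s² × 290 m = 4.664×10^6 Pa = 0.04664 kbar
siltstone: 2300 kg/m³ × 9.80665 m/s² × 4990 m = 1.126×10^8 Pa = 1.126 kbar
basalt: 2940 kg/m³ × 9.80665 m/s² × 4200 m = 1.211×10^8 Pa = 1.211 kbar
dunite: 3320 kg/m³ × 9.80665 m/s² × 32580 m = 1.061×10^9 Pa = 10.61 kbar
Total = 0.03243 + 0.04664 + 1.126 + 1.211 + 10.61 = 13.023 kbar

13 kbar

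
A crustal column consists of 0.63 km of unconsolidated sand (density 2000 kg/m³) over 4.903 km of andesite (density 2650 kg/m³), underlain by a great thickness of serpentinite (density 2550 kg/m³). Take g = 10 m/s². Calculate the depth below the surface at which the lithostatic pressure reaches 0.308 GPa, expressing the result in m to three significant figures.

12000 m

Pressure at base of upper layers: 2000×10×630 + 2650×10×4903 = 1.425×10^8 Pa = 0.1425 GPa
Remaining pressure to be supplied by serpentinite: 3.080×10^8 − 1.425×10^8 = 1.655×10^8 Pa
Additional depth in serpentinite = 1.655×10^8 Pa / (2550 kg/m³ × 10 m/s²) = 6489.0 m
Total depth = 5533 m + 6489.0 m = 12022 m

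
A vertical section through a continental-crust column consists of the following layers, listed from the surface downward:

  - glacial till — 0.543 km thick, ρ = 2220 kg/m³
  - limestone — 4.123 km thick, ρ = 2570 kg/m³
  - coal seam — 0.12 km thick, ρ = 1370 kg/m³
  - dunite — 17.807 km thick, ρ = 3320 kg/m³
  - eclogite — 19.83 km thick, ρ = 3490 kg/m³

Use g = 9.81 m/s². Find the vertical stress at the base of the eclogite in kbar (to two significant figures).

14 kbar

glacial till: 2220 kg/m³ × 9.81 m/s² × 543 m = 1.183×10^7 Pa = 0.1183 kbar
limestone: 2570 kg/m³ × 9.81 m/s² × 4123 m = 1.039×10^8 Pa = 1.039 kbar
coal seam: 1370 kg/m³ × 9.81 m/s² × 120 m = 1.613×10^6 Pa = 0.01613 kbar
dunite: 3320 kg/m³ × 9.81 m/s² × 17807 m = 5.800×10^8 Pa = 5.800 kbar
eclogite: 3490 kg/m³ × 9.81 m/s² × 19830 m = 6.789×10^8 Pa = 6.789 kbar
Total = 0.1183 + 1.039 + 0.01613 + 5.800 + 6.789 = 13.763 kbar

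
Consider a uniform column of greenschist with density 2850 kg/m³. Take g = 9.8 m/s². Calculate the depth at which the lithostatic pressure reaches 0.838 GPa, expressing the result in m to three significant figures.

30000 m

h = P/(ρg) = 0.838 GPa / (2850 kg/m³ × 9.8 m/s²) = 8.380×10^8 Pa / 27930 Pa/m = 30004 m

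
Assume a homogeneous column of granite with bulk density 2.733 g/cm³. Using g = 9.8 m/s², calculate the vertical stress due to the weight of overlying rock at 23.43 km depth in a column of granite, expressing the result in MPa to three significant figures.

granite: 2733 kg/m³ × 9.8 m/s² × 23430 m = 6.275×10^8 Pa = 627.5 MPa

628 MPa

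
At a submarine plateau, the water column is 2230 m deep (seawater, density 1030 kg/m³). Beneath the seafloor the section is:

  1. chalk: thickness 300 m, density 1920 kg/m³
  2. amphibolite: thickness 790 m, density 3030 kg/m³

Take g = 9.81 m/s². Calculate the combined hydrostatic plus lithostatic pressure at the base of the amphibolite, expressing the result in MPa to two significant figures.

seawater: 1030 kg/m³ × 9.81 m/s² × 2230 m = 2.253×10^7 Pa = 22.53 MPa
chalk: 1920 kg/m³ × 9.81 m/s² × 300 m = 5.651×10^6 Pa = 5.651 MPa
amphibolite: 3030 kg/m³ × 9.81 m/s² × 790 m = 2.348×10^7 Pa = 23.48 MPa
Total = 22.53 + 5.651 + 23.48 = 51.665 MPa

52 MPa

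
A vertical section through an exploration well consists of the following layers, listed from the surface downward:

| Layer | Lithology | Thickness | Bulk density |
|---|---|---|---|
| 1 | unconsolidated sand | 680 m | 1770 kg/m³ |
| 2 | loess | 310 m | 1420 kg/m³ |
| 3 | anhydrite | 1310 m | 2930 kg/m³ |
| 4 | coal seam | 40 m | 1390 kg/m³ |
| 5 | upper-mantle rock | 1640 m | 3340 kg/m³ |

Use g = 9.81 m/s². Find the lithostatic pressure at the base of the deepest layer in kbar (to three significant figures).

unconsolidated sand: 1770 kg/m³ × 9.81 m/s² × 680 m = 1.181×10^7 Pa = 0.1181 kbar
loess: 1420 kg/m³ × 9.81 m/s² × 310 m = 4.318×10^6 Pa = 0.04318 kbar
anhydrite: 2930 kg/m³ × 9.81 m/s² × 1310 m = 3.765×10^7 Pa = 0.3765 kbar
coal seam: 1390 kg/m³ × 9.81 m/s² × 40 m = 5.454×10^5 Pa = 5.454×10^-3 kbar
upper-mantle rock: 3340 kg/m³ × 9.81 m/s² × 1640 m = 5.374×10^7 Pa = 0.5374 kbar
Total = 0.1181 + 0.04318 + 0.3765 + 5.454×10^-3 + 0.5374 = 1.0806 kbar

1.08 kbar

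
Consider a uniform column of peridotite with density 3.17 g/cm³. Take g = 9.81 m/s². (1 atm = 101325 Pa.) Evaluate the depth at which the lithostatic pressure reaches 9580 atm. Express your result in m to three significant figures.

31200 m

h = P/(ρg) = 9580 atm / (3170 kg/m³ × 9.81 m/s²) = 9.707×10^8 Pa / 31098 Pa/m = 31214 m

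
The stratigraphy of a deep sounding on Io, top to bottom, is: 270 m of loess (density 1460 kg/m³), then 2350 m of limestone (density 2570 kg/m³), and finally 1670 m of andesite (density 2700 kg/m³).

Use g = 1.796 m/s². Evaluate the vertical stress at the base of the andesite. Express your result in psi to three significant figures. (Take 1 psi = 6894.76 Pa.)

2850 psi

loess: 1460 kg/m³ × 1.796 m/s² × 270 m = 7.080×10^5 Pa = 102.7 psi
limestone: 2570 kg/m³ × 1.796 m/s² × 2350 m = 1.085×10^7 Pa = 1573 psi
andesite: 2700 kg/m³ × 1.796 m/s² × 1670 m = 8.098×10^6 Pa = 1175 psi
Total = 102.7 + 1573 + 1175 = 2850.4 psi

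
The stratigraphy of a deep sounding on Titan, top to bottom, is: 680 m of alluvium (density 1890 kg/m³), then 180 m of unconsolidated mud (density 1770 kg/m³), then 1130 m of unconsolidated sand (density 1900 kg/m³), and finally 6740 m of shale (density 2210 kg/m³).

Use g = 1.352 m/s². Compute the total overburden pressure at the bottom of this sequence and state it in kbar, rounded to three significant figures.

alluvium: 1890 kg/m³ × 1.352 m/s² × 680 m = 1.738×10^6 Pa = 0.01738 kbar
unconsolidated mud: 1770 kg/m³ × 1.352 m/s² × 180 m = 4.307×10^5 Pa = 4.307×10^-3 kbar
unconsolidated sand: 1900 kg/m³ × 1.352 m/s² × 1130 m = 2.903×10^6 Pa = 0.02903 kbar
shale: 2210 kg/m³ × 1.352 m/s² × 6740 m = 2.014×10^7 Pa = 0.2014 kbar
Total = 0.01738 + 4.307×10^-3 + 0.02903 + 0.2014 = 0.25210 kbar

0.252 kbar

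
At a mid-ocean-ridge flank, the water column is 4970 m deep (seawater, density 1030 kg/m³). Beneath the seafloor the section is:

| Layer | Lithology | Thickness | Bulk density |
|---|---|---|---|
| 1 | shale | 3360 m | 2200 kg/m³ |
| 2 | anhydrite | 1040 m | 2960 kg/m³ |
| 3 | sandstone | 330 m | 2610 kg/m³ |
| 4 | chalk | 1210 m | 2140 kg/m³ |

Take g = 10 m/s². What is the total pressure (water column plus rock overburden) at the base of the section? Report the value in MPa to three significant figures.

seawater: 1030 kg/m³ × 10 m/s² × 4970 m = 5.119×10^7 Pa = 51.19 MPa
shale: 2200 kg/m³ × 10 m/s² × 3360 m = 7.392×10^7 Pa = 73.92 MPa
anhydrite: 2960 kg/m³ × 10 m/s² × 1040 m = 3.078×10^7 Pa = 30.78 MPa
sandstone: 2610 kg/m³ × 10 m/s² × 330 m = 8.613×10^6 Pa = 8.613 MPa
chalk: 2140 kg/m³ × 10 m/s² × 1210 m = 2.589×10^7 Pa = 25.89 MPa
Total = 51.19 + 73.92 + 30.78 + 8.613 + 25.89 = 190.40 MPa

190 MPa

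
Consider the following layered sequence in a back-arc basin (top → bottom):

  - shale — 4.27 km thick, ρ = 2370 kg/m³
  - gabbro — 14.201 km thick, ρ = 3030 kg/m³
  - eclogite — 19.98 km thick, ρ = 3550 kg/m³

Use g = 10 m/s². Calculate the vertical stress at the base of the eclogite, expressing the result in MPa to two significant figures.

1200 MPa

shale: 2370 kg/m³ × 10 m/s² × 4270 m = 1.012×10^8 Pa = 101.2 MPa
gabbro: 3030 kg/m³ × 10 m/s² × 14201 m = 4.303×10^8 Pa = 430.3 MPa
eclogite: 3550 kg/m³ × 10 m/s² × 19980 m = 7.093×10^8 Pa = 709.3 MPa
Total = 101.2 + 430.3 + 709.3 = 1240.8 MPa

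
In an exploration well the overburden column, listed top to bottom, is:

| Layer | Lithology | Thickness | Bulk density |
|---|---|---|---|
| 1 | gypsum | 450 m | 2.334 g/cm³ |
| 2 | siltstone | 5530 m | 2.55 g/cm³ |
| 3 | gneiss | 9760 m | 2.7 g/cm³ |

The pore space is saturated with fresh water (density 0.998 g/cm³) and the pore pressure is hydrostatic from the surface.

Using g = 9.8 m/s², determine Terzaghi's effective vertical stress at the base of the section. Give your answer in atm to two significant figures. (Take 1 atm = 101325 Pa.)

2500 atm

Overburden (lithostatic) stress σ_v:
gypsum: 2334 kg/m³ × 9.8 m/s² × 450 m = 1.029×10^7 Pa = 10.29 MPa
siltstone: 2550 kg/m³ × 9.8 m/s² × 5530 m = 1.382×10^8 Pa = 138.2 MPa
gneiss: 2700 kg/m³ × 9.8 m/s² × 9760 m = 2.582×10^8 Pa = 258.2 MPa
Total = 10.29 + 138.2 + 258.2 = 406.74 MPa
Pore pressure P_p = 998 kg/m³ × 9.8 m/s² × 15740 m = 1.539×10^8 Pa = 153.9 MPa
Effective stress σ' = σ_v − P_p = 406.7 − 153.9 = 252.79 MPa = 2494.9 atm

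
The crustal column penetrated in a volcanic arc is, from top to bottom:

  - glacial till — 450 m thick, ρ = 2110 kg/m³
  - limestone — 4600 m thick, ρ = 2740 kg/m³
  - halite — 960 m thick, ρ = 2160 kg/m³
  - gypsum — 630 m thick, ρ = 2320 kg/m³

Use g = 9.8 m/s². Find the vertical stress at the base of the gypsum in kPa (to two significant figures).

170000 kPa

glacial till: 2110 kg/m³ × 9.8 m/s² × 450 m = 9.305×10^6 Pa = 9305 kPa
limestone: 2740 kg/m³ × 9.8 m/s² × 4600 m = 1.235×10^8 Pa = 1.235×10^5 kPa
halite: 2160 kg/m³ × 9.8 m/s² × 960 m = 2.032×10^7 Pa = 20321 kPa
gypsum: 2320 kg/m³ × 9.8 m/s² × 630 m = 1.432×10^7 Pa = 14324 kPa
Total = 9305 + 1.235×10^5 + 20321 + 14324 = 1.6747×10^5 kPa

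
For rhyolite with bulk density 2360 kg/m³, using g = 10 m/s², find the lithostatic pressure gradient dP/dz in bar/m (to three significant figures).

dP/dz = ρg = 2360 kg/m³ × 10 m/s² = 23600 Pa/m
= 23600 Pa/m × (1 bar/m / 1.0000×10^5 Pa/m) = 0.23600 bar/m

0.236 bar/m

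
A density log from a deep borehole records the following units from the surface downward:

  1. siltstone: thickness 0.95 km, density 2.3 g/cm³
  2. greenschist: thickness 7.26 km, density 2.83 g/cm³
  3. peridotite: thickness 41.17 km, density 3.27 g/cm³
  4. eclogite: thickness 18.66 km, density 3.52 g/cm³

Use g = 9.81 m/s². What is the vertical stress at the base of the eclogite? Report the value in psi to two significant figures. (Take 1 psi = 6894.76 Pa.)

320000 psi

siltstone: 2300 kg/m³ × 9.81 m/s² × 950 m = 2.143×10^7 Pa = 3109 psi
greenschist: 2830 kg/m³ × 9.81 m/s² × 7260 m = 2.016×10^8 Pa = 29233 psi
peridotite: 3270 kg/m³ × 9.81 m/s² × 41170 m = 1.321×10^9 Pa = 1.915×10^5 psi
eclogite: 3520 kg/m³ × 9.81 m/s² × 18660 m = 6.444×10^8 Pa = 93455 psi
Total = 3109 + 29233 + 1.915×10^5 + 93455 = 3.1735×10^5 psi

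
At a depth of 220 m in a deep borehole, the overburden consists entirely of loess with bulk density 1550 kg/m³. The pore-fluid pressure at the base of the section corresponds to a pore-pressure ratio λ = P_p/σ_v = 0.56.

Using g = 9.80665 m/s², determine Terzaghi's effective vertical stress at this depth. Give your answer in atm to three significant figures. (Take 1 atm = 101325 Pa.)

Overburden (lithostatic) stress σ_v:
loess: 1550 kg/m³ × 9.80665 m/s² × 220 m = 3.344×10^6 Pa = 3.344 MPa
Pore pressure P_p = λ·σ_v = 0.56 × 3.344 MPa = 1.873 MPa
Effective stress σ' = σ_v − P_p = 3.344 − 1.873 = 1.4714 MPa = 14.521 atm

14.5 atm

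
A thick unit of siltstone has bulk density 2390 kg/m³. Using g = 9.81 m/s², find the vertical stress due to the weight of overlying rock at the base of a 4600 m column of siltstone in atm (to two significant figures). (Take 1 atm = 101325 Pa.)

1100 atm

siltstone: 2390 kg/m³ × 9.81 m/s² × 4600 m = 1.079×10^8 Pa = 1064 atm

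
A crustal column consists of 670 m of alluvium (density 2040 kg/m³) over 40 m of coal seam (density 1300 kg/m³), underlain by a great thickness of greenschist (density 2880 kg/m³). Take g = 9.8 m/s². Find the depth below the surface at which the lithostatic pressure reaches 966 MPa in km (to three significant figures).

34.4 km

Pressure at base of upper layers: 2040×9.8×670 + 1300×9.8×40 = 1.390×10^7 Pa = 13.90 MPa
Remaining pressure to be supplied by greenschist: 9.660×10^8 − 1.390×10^7 = 9.521×10^8 Pa
Additional depth in greenschist = 9.521×10^8 Pa / (2880 kg/m³ × 9.8 m/s²) = 33734 m
Total depth = 710 m + 33734 m = 34444 m
= 34.444 km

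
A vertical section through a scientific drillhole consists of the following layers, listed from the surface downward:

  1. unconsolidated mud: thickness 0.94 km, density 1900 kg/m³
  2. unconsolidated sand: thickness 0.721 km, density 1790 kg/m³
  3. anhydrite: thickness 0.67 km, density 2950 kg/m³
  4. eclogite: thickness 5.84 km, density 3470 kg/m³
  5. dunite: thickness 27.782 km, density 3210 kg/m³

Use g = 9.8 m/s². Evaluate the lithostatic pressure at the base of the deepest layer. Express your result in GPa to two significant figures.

1.1 GPa

unconsolidated mud: 1900 kg/m³ × 9.8 m/s² × 940 m = 1.750×10^7 Pa = 0.01750 GPa
unconsolidated sand: 1790 kg/m³ × 9.8 m/s² × 721 m = 1.265×10^7 Pa = 0.01265 GPa
anhydrite: 2950 kg/m³ × 9.8 m/s² × 670 m = 1.937×10^7 Pa = 0.01937 GPa
eclogite: 3470 kg/m³ × 9.8 m/s² × 5840 m = 1.986×10^8 Pa = 0.1986 GPa
dunite: 3210 kg/m³ × 9.8 m/s² × 27782 m = 8.740×10^8 Pa = 0.8740 GPa
Total = 0.01750 + 0.01265 + 0.01937 + 0.1986 + 0.8740 = 1.1221 GPa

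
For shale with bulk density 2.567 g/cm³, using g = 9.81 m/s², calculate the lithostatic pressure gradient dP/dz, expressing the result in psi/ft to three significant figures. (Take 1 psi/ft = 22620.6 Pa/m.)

dP/dz = ρg = 2567 kg/m³ × 9.81 m/s² = 25182 Pa/m
= 25182 Pa/m × (1 psi/ft / 22621 Pa/m) = 1.1132 psi/ft

1.11 psi/ft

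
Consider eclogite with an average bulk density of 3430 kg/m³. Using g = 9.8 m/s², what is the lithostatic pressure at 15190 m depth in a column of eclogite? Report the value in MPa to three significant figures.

511 MPa

eclogite: 3430 kg/m³ × 9.8 m/s² × 15190 m = 5.106×10^8 Pa = 510.6 MPa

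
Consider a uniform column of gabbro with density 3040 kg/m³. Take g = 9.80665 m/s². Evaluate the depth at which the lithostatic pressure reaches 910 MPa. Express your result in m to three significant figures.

30500 m

h = P/(ρg) = 910 MPa / (3040 kg/m³ × 9.80665 m/s²) = 9.100×10^8 Pa / 29812 Pa/m = 30524 m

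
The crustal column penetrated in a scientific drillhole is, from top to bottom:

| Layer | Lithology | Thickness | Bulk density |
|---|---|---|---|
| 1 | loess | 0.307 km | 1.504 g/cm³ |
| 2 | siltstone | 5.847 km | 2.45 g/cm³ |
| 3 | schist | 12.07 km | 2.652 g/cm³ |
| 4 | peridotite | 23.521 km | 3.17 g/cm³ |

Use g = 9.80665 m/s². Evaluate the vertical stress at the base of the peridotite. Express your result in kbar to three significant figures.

loess: 1504 kg/m³ × 9.80665 m/s² × 307 m = 4.528×10^6 Pa = 0.04528 kbar
siltstone: 2450 kg/m³ × 9.80665 m/s² × 5847 m = 1.405×10^8 Pa = 1.405 kbar
schist: 2652 kg/m³ × 9.80665 m/s² × 12070 m = 3.139×10^8 Pa = 3.139 kbar
peridotite: 3170 kg/m³ × 9.80665 m/s² × 23521 m = 7.312×10^8 Pa = 7.312 kbar
Total = 0.04528 + 1.405 + 3.139 + 7.312 = 11.901 kbar

11.9 kbar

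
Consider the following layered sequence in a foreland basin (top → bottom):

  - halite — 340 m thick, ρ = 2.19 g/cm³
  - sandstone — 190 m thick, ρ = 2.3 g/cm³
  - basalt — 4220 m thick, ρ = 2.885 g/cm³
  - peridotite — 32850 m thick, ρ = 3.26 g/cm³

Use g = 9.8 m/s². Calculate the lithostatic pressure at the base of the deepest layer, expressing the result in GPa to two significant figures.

1.2 GPa

halite: 2190 kg/m³ × 9.8 m/s² × 340 m = 7.297×10^6 Pa = 7.297×10^-3 GPa
sandstone: 2300 kg/m³ × 9.8 m/s² × 190 m = 4.283×10^6 Pa = 4.283×10^-3 GPa
basalt: 2885 kg/m³ × 9.8 m/s² × 4220 m = 1.193×10^8 Pa = 0.1193 GPa
peridotite: 3260 kg/m³ × 9.8 m/s² × 32850 m = 1.049×10^9 Pa = 1.049 GPa
Total = 7.297×10^-3 + 4.283×10^-3 + 0.1193 + 1.049 = 1.1804 GPa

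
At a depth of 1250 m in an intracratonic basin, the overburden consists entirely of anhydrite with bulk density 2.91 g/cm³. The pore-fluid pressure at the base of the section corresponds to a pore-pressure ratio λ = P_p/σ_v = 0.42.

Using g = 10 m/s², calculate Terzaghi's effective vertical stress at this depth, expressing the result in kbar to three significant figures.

0.211 kbar

Overburden (lithostatic) stress σ_v:
anhydrite: 2910 kg/m³ × 10 m/s² × 1250 m = 3.638×10^7 Pa = 36.38 MPa
Pore pressure P_p = λ·σ_v = 0.42 × 36.38 MPa = 15.28 MPa
Effective stress σ' = σ_v − P_p = 36.38 − 15.28 = 21.098 MPa = 0.21097 kbar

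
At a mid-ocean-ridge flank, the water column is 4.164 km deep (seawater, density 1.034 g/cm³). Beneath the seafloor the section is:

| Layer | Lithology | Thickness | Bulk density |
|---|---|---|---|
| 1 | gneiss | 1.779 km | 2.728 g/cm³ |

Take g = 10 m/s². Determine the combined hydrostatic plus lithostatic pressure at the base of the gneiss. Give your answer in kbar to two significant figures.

0.92 kbar

seawater: 1034 kg/m³ × 10 m/s² × 4164 m = 4.306×10^7 Pa = 0.4306 kbar
gneiss: 2728 kg/m³ × 10 m/s² × 1779 m = 4.853×10^7 Pa = 0.4853 kbar
Total = 0.4306 + 0.4853 = 0.91587 kbar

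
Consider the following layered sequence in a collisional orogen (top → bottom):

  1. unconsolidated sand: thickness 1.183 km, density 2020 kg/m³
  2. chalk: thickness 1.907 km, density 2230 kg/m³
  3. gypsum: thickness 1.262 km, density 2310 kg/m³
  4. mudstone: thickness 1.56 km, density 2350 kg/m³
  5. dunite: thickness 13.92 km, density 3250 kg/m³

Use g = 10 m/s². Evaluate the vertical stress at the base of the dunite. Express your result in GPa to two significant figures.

unconsolidated sand: 2020 kg/m³ × 10 m/s² × 1183 m = 2.390×10^7 Pa = 0.02390 GPa
chalk: 2230 kg/m³ × 10 m/s² × 1907 m = 4.253×10^7 Pa = 0.04253 GPa
gypsum: 2310 kg/m³ × 10 m/s² × 1262 m = 2.915×10^7 Pa = 0.02915 GPa
mudstone: 2350 kg/m³ × 10 m/s² × 1560 m = 3.666×10^7 Pa = 0.03666 GPa
dunite: 3250 kg/m³ × 10 m/s² × 13920 m = 4.524×10^8 Pa = 0.4524 GPa
Total = 0.02390 + 0.04253 + 0.02915 + 0.03666 + 0.4524 = 0.58463 GPa

0.58 GPa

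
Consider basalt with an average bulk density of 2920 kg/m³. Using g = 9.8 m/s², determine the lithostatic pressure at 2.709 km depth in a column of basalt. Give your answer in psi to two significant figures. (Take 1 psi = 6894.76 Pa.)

11000 psi

basalt: 2920 kg/m³ × 9.8 m/s² × 2709 m = 7.752×10^7 Pa = 11243 psi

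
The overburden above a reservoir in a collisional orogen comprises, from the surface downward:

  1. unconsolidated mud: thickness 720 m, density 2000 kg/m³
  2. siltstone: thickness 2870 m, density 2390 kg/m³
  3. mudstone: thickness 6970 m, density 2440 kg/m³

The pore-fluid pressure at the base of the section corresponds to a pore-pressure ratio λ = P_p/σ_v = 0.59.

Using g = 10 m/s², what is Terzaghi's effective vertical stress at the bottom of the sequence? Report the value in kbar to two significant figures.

1.0 kbar

Overburden (lithostatic) stress σ_v:
unconsolidated mud: 2000 kg/m³ × 10 m/s² × 720 m = 1.440×10^7 Pa = 14.40 MPa
siltstone: 2390 kg/m³ × 10 m/s² × 2870 m = 6.859×10^7 Pa = 68.59 MPa
mudstone: 2440 kg/m³ × 10 m/s² × 6970 m = 1.701×10^8 Pa = 170.1 MPa
Total = 14.40 + 68.59 + 170.1 = 253.06 MPa
Pore pressure P_p = λ·σ_v = 0.59 × 253.1 MPa = 149.3 MPa
Effective stress σ' = σ_v − P_p = 253.1 − 149.3 = 103.76 MPa = 1.0376 kbar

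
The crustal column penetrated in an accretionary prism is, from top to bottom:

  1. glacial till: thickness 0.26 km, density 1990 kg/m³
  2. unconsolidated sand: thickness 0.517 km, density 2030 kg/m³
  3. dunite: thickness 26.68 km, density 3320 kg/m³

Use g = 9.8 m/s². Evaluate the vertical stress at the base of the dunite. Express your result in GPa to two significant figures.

glacial till: 1990 kg/m³ × 9.8 m/s² × 260 m = 5.071×10^6 Pa = 5.071×10^-3 GPa
unconsolidated sand: 2030 kg/m³ × 9.8 m/s² × 517 m = 1.029×10^7 Pa = 0.01029 GPa
dunite: 3320 kg/m³ × 9.8 m/s² × 26680 m = 8.681×10^8 Pa = 0.8681 GPa
Total = 5.071×10^-3 + 0.01029 + 0.8681 = 0.88342 GPa

0.88 GPa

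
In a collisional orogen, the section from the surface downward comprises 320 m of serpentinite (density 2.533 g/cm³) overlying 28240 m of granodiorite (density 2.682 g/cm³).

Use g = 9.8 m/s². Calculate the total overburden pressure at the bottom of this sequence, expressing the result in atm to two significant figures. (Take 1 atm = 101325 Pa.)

7400 atm

serpentinite: 2533 kg/m³ × 9.8 m/s² × 320 m = 7.943×10^6 Pa = 78.40 atm
granodiorite: 2682 kg/m³ × 9.8 m/s² × 28240 m = 7.422×10^8 Pa = 7325 atm
Total = 78.40 + 7325 = 7403.8 atm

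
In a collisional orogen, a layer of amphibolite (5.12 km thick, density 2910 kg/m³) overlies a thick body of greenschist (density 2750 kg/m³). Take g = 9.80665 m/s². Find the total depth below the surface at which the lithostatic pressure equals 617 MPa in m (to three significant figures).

22600 m

Pressure at base of upper layers: 2910×9.80665×5120 = 1.461×10^8 Pa = 146.1 MPa
Remaining pressure to be supplied by greenschist: 6.170×10^8 − 1.461×10^8 = 4.709×10^8 Pa
Additional depth in greenschist = 4.709×10^8 Pa / (2750 kg/m³ × 9.80665 m/s²) = 17461 m
Total depth = 5120 m + 17461 m = 22581 m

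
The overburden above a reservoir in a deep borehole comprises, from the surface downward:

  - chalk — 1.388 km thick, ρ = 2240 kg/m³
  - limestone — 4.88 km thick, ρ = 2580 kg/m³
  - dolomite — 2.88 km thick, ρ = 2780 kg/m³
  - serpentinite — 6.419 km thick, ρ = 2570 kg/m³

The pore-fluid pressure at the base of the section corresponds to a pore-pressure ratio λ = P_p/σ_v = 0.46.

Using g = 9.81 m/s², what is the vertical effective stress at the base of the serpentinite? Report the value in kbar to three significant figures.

2.13 kbar

Overburden (lithostatic) stress σ_v:
chalk: 2240 kg/m³ × 9.81 m/s² × 1388 m = 3.050×10^7 Pa = 30.50 MPa
limestone: 2580 kg/m³ × 9.81 m/s² × 4880 m = 1.235×10^8 Pa = 123.5 MPa
dolomite: 2780 kg/m³ × 9.81 m/s² × 2880 m = 7.854×10^7 Pa = 78.54 MPa
serpentinite: 2570 kg/m³ × 9.81 m/s² × 6419 m = 1.618×10^8 Pa = 161.8 MPa
Total = 30.50 + 123.5 + 78.54 + 161.8 = 394.39 MPa
Pore pressure P_p = λ·σ_v = 0.46 × 394.4 MPa = 181.4 MPa
Effective stress σ' = σ_v − P_p = 394.4 − 181.4 = 212.97 MPa = 2.1297 kbar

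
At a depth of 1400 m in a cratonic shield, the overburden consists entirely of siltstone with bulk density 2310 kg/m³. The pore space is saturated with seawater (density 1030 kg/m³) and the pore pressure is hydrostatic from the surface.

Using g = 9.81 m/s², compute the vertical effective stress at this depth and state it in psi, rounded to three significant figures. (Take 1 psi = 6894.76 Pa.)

2550 psi

Overburden (lithostatic) stress σ_v:
siltstone: 2310 kg/m³ × 9.81 m/s² × 1400 m = 3.173×10^7 Pa = 31.73 MPa
Pore pressure P_p = 1030 kg/m³ × 9.81 m/s² × 1400 m = 1.415×10^7 Pa = 14.15 MPa
Effective stress σ' = σ_v − P_p = 31.73 − 14.15 = 17.580 MPa = 2549.7 psi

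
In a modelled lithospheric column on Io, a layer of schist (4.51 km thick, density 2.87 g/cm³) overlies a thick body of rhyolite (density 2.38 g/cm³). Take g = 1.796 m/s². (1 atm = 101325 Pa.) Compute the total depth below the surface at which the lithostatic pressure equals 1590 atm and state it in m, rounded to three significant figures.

Pressure at base of upper layers: 2870×1.796×4510 = 2.325×10^7 Pa = 229.4 atm
Remaining pressure to be supplied by rhyolite: 1.611×10^8 − 2.325×10^7 = 1.379×10^8 Pa
Additional depth in rhyolite = 1.379×10^8 Pa / (2380 kg/m³ × 1.796 m/s²) = 32252 m
Total depth = 4510 m + 32252 m = 36762 m

36800 m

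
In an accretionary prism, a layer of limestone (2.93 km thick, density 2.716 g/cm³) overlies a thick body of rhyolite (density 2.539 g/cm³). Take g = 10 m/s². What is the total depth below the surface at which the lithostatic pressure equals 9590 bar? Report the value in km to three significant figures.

Pressure at base of upper layers: 2716×10×2930 = 7.958×10^7 Pa = 795.8 bar
Remaining pressure to be supplied by rhyolite: 9.590×10^8 − 7.958×10^7 = 8.794×10^8 Pa
Additional depth in rhyolite = 8.794×10^8 Pa / (2539 kg/m³ × 10 m/s²) = 34637 m
Total depth = 2930 m + 34637 m = 37567 m
= 37.567 km

37.6 km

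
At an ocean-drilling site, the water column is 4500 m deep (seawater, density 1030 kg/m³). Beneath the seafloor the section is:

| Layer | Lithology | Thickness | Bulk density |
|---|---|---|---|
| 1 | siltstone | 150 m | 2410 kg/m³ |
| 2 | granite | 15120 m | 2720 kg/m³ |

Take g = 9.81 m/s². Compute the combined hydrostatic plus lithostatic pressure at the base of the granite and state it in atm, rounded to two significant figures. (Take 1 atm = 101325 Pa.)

seawater: 1030 kg/m³ × 9.81 m/s² × 4500 m = 4.547×10^7 Pa = 448.7 atm
siltstone: 2410 kg/m³ × 9.81 m/s² × 150 m = 3.546×10^6 Pa = 35.00 atm
granite: 2720 kg/m³ × 9.81 m/s² × 15120 m = 4.034×10^8 Pa = 3982 atm
Total = 448.7 + 35.00 + 3982 = 4465.5 atm

4500 atm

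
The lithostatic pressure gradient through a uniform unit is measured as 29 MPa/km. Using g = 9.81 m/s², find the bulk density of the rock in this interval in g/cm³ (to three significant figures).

ρ = (dP/dz)/g = 29 MPa/km / 9.81 m/s² = 29000 Pa/m / 9.81 m/s² = 2956.2 kg/m³
= 2.956 g/cm³

2.96 g/cm³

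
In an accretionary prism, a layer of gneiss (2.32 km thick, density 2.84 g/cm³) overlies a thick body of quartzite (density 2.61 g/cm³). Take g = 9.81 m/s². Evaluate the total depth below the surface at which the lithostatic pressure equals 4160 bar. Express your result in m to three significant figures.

16000 m

Pressure at base of upper layers: 2840×9.81×2320 = 6.464×10^7 Pa = 646.4 bar
Remaining pressure to be supplied by quartzite: 4.160×10^8 − 6.464×10^7 = 3.514×10^8 Pa
Additional depth in quartzite = 3.514×10^8 Pa / (2610 kg/m³ × 9.81 m/s²) = 13723 m
Total depth = 2320 m + 13723 m = 16043 m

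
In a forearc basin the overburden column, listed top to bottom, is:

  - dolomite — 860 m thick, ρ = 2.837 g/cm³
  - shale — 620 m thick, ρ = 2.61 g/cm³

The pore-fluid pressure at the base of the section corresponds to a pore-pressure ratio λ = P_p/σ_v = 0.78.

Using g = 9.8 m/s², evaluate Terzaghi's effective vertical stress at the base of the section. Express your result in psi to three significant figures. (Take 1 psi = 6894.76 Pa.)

1270 psi

Overburden (lithostatic) stress σ_v:
dolomite: 2837 kg/m³ × 9.8 m/s² × 860 m = 2.391×10^7 Pa = 23.91 MPa
shale: 2610 kg/m³ × 9.8 m/s² × 620 m = 1.586×10^7 Pa = 15.86 MPa
Total = 23.91 + 15.86 = 39.769 MPa
Pore pressure P_p = λ·σ_v = 0.78 × 39.77 MPa = 31.02 MPa
Effective stress σ' = σ_v − P_p = 39.77 − 31.02 = 8.7491 MPa = 1268.9 psi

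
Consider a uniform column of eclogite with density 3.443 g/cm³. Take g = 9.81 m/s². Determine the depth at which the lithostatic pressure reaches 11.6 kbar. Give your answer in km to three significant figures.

h = P/(ρg) = 11.6 kbar / (3443 kg/m³ × 9.81 m/s²) = 1.160×10^9 Pa / 33776 Pa/m = 34344 m
= 34.344 km

34.3 km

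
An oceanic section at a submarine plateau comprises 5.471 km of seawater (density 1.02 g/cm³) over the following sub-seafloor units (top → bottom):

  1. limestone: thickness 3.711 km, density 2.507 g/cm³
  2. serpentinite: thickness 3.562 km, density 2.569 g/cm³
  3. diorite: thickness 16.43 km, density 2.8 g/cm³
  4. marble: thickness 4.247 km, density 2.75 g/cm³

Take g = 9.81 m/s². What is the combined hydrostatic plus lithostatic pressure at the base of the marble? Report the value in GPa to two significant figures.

seawater: 1020 kg/m³ × 9.81 m/s² × 5471 m = 5.474×10^7 Pa = 0.05474 GPa
limestone: 2507 kg/m³ × 9.81 m/s² × 3711 m = 9.127×10^7 Pa = 0.09127 GPa
serpentinite: 2569 kg/m³ × 9.81 m/s² × 3562 m = 8.977×10^7 Pa = 0.08977 GPa
diorite: 2800 kg/m³ × 9.81 m/s² × 16430 m = 4.513×10^8 Pa = 0.4513 GPa
marble: 2750 kg/m³ × 9.81 m/s² × 4247 m = 1.146×10^8 Pa = 0.1146 GPa
Total = 0.05474 + 0.09127 + 0.08977 + 0.4513 + 0.1146 = 0.80165 GPa

0.80 GPa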